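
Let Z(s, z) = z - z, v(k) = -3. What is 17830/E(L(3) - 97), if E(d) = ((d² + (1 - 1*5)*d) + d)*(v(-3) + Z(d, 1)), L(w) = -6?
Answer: -8915/16377 ≈ -0.54436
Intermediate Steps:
Z(s, z) = 0
E(d) = -3*d² + 9*d (E(d) = ((d² + (1 - 1*5)*d) + d)*(-3 + 0) = ((d² + (1 - 5)*d) + d)*(-3) = ((d² - 4*d) + d)*(-3) = (d² - 3*d)*(-3) = -3*d² + 9*d)
17830/E(L(3) - 97) = 17830/((3*(-6 - 97)*(3 - (-6 - 97)))) = 17830/((3*(-103)*(3 - 1*(-103)))) = 17830/((3*(-103)*(3 + 103))) = 17830/((3*(-103)*106)) = 17830/(-32754) = 17830*(-1/32754) = -8915/16377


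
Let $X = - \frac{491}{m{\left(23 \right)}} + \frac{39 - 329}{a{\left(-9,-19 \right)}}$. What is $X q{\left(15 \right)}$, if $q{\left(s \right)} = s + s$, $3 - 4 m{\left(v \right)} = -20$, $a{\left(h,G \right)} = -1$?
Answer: $\frac{141180}{23} \approx 6138.3$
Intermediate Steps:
$m{\left(v \right)} = \frac{23}{4}$ ($m{\left(v \right)} = \frac{3}{4} - -5 = \frac{3}{4} + 5 = \frac{23}{4}$)
$q{\left(s \right)} = 2 s$
$X = \frac{4706}{23}$ ($X = - \frac{491}{\frac{23}{4}} + \frac{39 - 329}{-1} = \left(-491\right) \frac{4}{23} + \left(39 - 329\right) \left(-1\right) = - \frac{1964}{23} - -290 = - \frac{1964}{23} + 290 = \frac{4706}{23} \approx 204.61$)
$X q{\left(15 \right)} = \frac{4706 \cdot 2 \cdot 15}{23} = \frac{4706}{23} \cdot 30 = \frac{141180}{23}$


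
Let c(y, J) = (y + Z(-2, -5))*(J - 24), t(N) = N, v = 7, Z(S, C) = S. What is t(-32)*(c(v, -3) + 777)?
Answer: -20544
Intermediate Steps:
c(y, J) = (-24 + J)*(-2 + y) (c(y, J) = (y - 2)*(J - 24) = (-2 + y)*(-24 + J) = (-24 + J)*(-2 + y))
t(-32)*(c(v, -3) + 777) = -32*((48 - 24*7 - 2*(-3) - 3*7) + 777) = -32*((48 - 168 + 6 - 21) + 777) = -32*(-135 + 777) = -32*642 = -20544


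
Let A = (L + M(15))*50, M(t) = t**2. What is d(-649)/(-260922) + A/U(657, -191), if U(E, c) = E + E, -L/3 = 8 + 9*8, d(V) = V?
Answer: -10824373/19047306 ≈ -0.56829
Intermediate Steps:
L = -240 (L = -3*(8 + 9*8) = -3*(8 + 72) = -3*80 = -240)
A = -750 (A = (-240 + 15**2)*50 = (-240 + 225)*50 = -15*50 = -750)
U(E, c) = 2*E
d(-649)/(-260922) + A/U(657, -191) = -649/(-260922) - 750/(2*657) = -649*(-1/260922) - 750/1314 = 649/260922 - 750*1/1314 = 649/260922 - 125/219 = -10824373/19047306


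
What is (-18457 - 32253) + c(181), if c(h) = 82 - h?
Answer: -50809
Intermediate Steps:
(-18457 - 32253) + c(181) = (-18457 - 32253) + (82 - 1*181) = -50710 + (82 - 181) = -50710 - 99 = -50809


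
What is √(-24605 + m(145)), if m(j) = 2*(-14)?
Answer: 3*I*√2737 ≈ 156.95*I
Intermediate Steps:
m(j) = -28
√(-24605 + m(145)) = √(-24605 - 28) = √(-24633) = 3*I*√2737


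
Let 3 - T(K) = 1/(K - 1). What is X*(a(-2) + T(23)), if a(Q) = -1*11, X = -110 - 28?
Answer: 12213/11 ≈ 1110.3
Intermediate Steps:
T(K) = 3 - 1/(-1 + K) (T(K) = 3 - 1/(K - 1) = 3 - 1/(-1 + K))
X = -138
a(Q) = -11
X*(a(-2) + T(23)) = -138*(-11 + (-4 + 3*23)/(-1 + 23)) = -138*(-11 + (-4 + 69)/22) = -138*(-11 + (1/22)*65) = -138*(-11 + 65/22) = -138*(-177/22) = 12213/11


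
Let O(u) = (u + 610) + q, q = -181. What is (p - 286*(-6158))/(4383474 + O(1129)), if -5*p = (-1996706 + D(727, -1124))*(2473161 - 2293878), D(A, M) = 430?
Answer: 44738394506/2740645 ≈ 16324.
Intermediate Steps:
O(u) = 429 + u (O(u) = (u + 610) - 181 = (610 + u) - 181 = 429 + u)
p = 357898350108/5 (p = -(-1996706 + 430)*(2473161 - 2293878)/5 = -(-1996276)*179283/5 = -⅕*(-357898350108) = 357898350108/5 ≈ 7.1580e+10)
(p - 286*(-6158))/(4383474 + O(1129)) = (357898350108/5 - 286*(-6158))/(4383474 + (429 + 1129)) = (357898350108/5 + 1761188)/(4383474 + 1558) = (357907156048/5)/4385032 = (357907156048/5)*(1/4385032) = 44738394506/2740645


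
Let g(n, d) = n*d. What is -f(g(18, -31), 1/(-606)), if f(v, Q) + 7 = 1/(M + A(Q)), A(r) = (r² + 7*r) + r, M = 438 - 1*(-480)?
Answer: 2359457371/337117801 ≈ 6.9989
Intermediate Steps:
M = 918 (M = 438 + 480 = 918)
A(r) = r² + 8*r
g(n, d) = d*n
f(v, Q) = -7 + 1/(918 + Q*(8 + Q))
-f(g(18, -31), 1/(-606)) = -(-6425 - 7*(8 + 1/(-606))/(-606))/(918 + (8 + 1/(-606))/(-606)) = -(-6425 - 7*(-1/606)*(8 - 1/606))/(918 - (8 - 1/606)/606) = -(-6425 - 7*(-1/606)*4847/606)/(918 - 1/606*4847/606) = -(-6425 + 33929/367236)/(918 - 4847/367236) = -(-2359457371)/(337117801/367236*367236) = -367236*(-2359457371)/(337117801*367236) = -1*(-2359457371/337117801) = 2359457371/337117801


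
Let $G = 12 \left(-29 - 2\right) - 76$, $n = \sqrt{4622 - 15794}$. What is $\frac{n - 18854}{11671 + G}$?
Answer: $- \frac{18854}{11223} + \frac{14 i \sqrt{57}}{11223} \approx -1.6799 + 0.009418 i$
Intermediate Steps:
$n = 14 i \sqrt{57}$ ($n = \sqrt{-11172} = 14 i \sqrt{57} \approx 105.7 i$)
$G = -448$ ($G = 12 \left(-31\right) - 76 = -372 - 76 = -448$)
$\frac{n - 18854}{11671 + G} = \frac{14 i \sqrt{57} - 18854}{11671 - 448} = \frac{-18854 + 14 i \sqrt{57}}{11223} = \left(-18854 + 14 i \sqrt{57}\right) \frac{1}{11223} = - \frac{18854}{11223} + \frac{14 i \sqrt{57}}{11223}$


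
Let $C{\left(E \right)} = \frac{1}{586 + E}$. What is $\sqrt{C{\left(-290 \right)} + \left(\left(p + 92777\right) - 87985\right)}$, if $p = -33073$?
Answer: $\frac{5 i \sqrt{24778678}}{148} \approx 168.17 i$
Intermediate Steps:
$\sqrt{C{\left(-290 \right)} + \left(\left(p + 92777\right) - 87985\right)} = \sqrt{\frac{1}{586 - 290} + \left(\left(-33073 + 92777\right) - 87985\right)} = \sqrt{\frac{1}{296} + \left(59704 - 87985\right)} = \sqrt{\frac{1}{296} - 28281} = \sqrt{- \frac{8371175}{296}} = \frac{5 i \sqrt{24778678}}{148}$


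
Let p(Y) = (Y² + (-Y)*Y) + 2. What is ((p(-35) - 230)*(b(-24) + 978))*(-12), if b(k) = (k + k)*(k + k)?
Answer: 8979552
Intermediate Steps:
b(k) = 4*k² (b(k) = (2*k)*(2*k) = 4*k²)
p(Y) = 2 (p(Y) = (Y² - Y²) + 2 = 0 + 2 = 2)
((p(-35) - 230)*(b(-24) + 978))*(-12) = ((2 - 230)*(4*(-24)² + 978))*(-12) = -228*(4*576 + 978)*(-12) = -228*(2304 + 978)*(-12) = -228*3282*(-12) = -748296*(-12) = 8979552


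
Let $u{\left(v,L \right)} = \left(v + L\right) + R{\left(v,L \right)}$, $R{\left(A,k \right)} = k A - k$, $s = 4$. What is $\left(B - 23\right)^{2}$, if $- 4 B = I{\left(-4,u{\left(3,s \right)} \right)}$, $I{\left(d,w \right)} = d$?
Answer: $484$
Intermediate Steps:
$R{\left(A,k \right)} = - k + A k$ ($R{\left(A,k \right)} = A k - k = - k + A k$)
$u{\left(v,L \right)} = L + v + L \left(-1 + v\right)$ ($u{\left(v,L \right)} = \left(v + L\right) + L \left(-1 + v\right) = \left(L + v\right) + L \left(-1 + v\right) = L + v + L \left(-1 + v\right)$)
$B = 1$ ($B = \left(- \frac{1}{4}\right) \left(-4\right) = 1$)
$\left(B - 23\right)^{2} = \left(1 - 23\right)^{2} = \left(-22\right)^{2} = 484$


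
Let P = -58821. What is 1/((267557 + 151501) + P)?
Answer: 1/360237 ≈ 2.7759e-6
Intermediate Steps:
1/((267557 + 151501) + P) = 1/((267557 + 151501) - 58821) = 1/(419058 - 58821) = 1/360237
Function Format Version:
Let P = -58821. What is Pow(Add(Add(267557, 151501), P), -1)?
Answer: Rational(1, 360237) ≈ 2.7759e-6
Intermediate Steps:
Pow(Add(Add(267557, 151501), P), -1) = Pow(Add(Add(267557, 151501), -58821), -1) = Pow(Add(419058, -58821), -1) = Pow(360237, -1) = Rational(1, 360237)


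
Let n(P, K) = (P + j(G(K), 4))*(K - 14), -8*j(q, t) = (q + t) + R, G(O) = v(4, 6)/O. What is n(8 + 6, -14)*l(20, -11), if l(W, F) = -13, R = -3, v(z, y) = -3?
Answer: 20163/4 ≈ 5040.8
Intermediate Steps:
G(O) = -3/O
j(q, t) = 3/8 - q/8 - t/8 (j(q, t) = -((q + t) - 3)/8 = -(-3 + q + t)/8 = 3/8 - q/8 - t/8)
n(P, K) = (-14 + K)*(-⅛ + P + 3/(8*K)) (n(P, K) = (P + (3/8 - (-3)/(8*K) - ⅛*4))*(K - 14) = (P + (3/8 + 3/(8*K) - ½))*(-14 + K) = (P + (-⅛ + 3/(8*K)))*(-14 + K) = (-⅛ + P + 3/(8*K))*(-14 + K) = (-14 + K)*(-⅛ + P + 3/(8*K)))
n(8 + 6, -14)*l(20, -11) = ((⅛)*(-42 - 14*(17 - 1*(-14) - 112*(8 + 6) + 8*(-14)*(8 + 6)))/(-14))*(-13) = ((⅛)*(-1/14)*(-42 - 14*(17 + 14 - 112*14 + 8*(-14)*14)))*(-13) = ((⅛)*(-1/14)*(-42 - 14*(17 + 14 - 1568 - 1568)))*(-13) = ((⅛)*(-1/14)*(-42 - 14*(-3105)))*(-13) = ((⅛)*(-1/14)*(-42 + 43470))*(-13) = ((⅛)*(-1/14)*43428)*(-13) = -1551/4*(-13) = 20163/4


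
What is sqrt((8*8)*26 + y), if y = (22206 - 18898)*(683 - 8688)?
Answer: 2*I*sqrt(6619719) ≈ 5145.8*I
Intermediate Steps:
y = -26480540 (y = 3308*(-8005) = -26480540)
sqrt((8*8)*26 + y) = sqrt((8*8)*26 - 26480540) = sqrt(64*26 - 26480540) = sqrt(1664 - 26480540) = sqrt(-26478876) = 2*I*sqrt(6619719)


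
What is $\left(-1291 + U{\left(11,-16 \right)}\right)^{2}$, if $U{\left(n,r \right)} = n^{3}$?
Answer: $1600$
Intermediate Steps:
$\left(-1291 + U{\left(11,-16 \right)}\right)^{2} = \left(-1291 + 11^{3}\right)^{2} = \left(-1291 + 1331\right)^{2} = 40^{2} = 1600$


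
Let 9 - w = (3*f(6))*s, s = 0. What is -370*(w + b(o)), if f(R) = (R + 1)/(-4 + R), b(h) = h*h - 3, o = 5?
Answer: -11470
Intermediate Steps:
b(h) = -3 + h² (b(h) = h² - 3 = -3 + h²)
f(R) = (1 + R)/(-4 + R)
w = 9 (w = 9 - 3*((1 + 6)/(-4 + 6))*0 = 9 - 3*(7/2)*0 = 9 - 21*0/2 = 9 - 1*0 = 9 + 0 = 9)
-370*(w + b(o)) = -370*(9 + (-3 + 5²)) = -370*(9 + (-3 + 25)) = -370*(9 + 22) = -370*31 = -11470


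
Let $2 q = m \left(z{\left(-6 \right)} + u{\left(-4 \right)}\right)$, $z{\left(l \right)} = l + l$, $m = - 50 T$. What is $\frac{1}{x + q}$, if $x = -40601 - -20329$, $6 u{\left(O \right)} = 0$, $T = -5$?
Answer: $- \frac{1}{21772} \approx -4.5931 \cdot 10^{-5}$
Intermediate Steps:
$u{\left(O \right)} = 0$ ($u{\left(O \right)} = \frac{1}{6} \cdot 0 = 0$)
$m = 250$ ($m = \left(-50\right) \left(-5\right) = 250$)
$z{\left(l \right)} = 2 l$
$q = -1500$ ($q = \frac{250 \left(2 \left(-6\right) + 0\right)}{2} = \frac{250 \left(-12 + 0\right)}{2} = \frac{250 \left(-12\right)}{2} = \frac{1}{2} \left(-3000\right) = -1500$)
$x = -20272$ ($x = -40601 + 20329 = -20272$)
$\frac{1}{x + q} = \frac{1}{-20272 - 1500} = \frac{1}{-21772} = - \frac{1}{21772}$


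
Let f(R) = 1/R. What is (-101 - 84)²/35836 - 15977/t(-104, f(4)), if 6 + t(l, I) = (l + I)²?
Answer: -3269713327/6168414844 ≈ -0.53007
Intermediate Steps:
t(l, I) = -6 + (I + l)² (t(l, I) = -6 + (l + I)² = -6 + (I + l)²)
(-101 - 84)²/35836 - 15977/t(-104, f(4)) = (-101 - 84)²/35836 - 15977/(-6 + (1/4 - 104)²) = (-185)²*(1/35836) - 15977/(-6 + (¼ - 104)²) = 34225*(1/35836) - 15977/(-6 + (-415/4)²) = 34225/35836 - 15977/(-6 + 172225/16) = 34225/35836 - 15977/172129/16 = 34225/35836 - 15977*16/172129 = 34225/35836 - 255632/172129 = -3269713327/6168414844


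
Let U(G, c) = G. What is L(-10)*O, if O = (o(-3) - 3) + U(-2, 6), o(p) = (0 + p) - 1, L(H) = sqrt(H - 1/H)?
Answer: -27*I*sqrt(110)/10 ≈ -28.318*I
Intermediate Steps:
o(p) = -1 + p (o(p) = p - 1 = -1 + p)
O = -9 (O = ((-1 - 3) - 3) - 2 = (-4 - 3) - 2 = -7 - 2 = -9)
L(-10)*O = sqrt(-10 - 1/(-10))*(-9) = sqrt(-10 - 1*(-1/10))*(-9) = sqrt(-10 + 1/10)*(-9) = sqrt(-99/10)*(-9) = (3*I*sqrt(110)/10)*(-9) = -27*I*sqrt(110)/10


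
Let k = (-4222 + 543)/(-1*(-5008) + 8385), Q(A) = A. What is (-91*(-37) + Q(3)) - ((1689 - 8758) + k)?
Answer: 139813206/13393 ≈ 10439.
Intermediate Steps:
k = -3679/13393 (k = -3679/(5008 + 8385) = -3679/13393 ≈ -0.27470)
(-91*(-37) + Q(3)) - ((1689 - 8758) + k) = (-91*(-37) + 3) - ((1689 - 8758) - 3679/13393) = (3367 + 3) - (-7069 - 3679/13393) = 3370 - 1*(-94678796/13393) = 3370 + 94678796/13393 = 139813206/13393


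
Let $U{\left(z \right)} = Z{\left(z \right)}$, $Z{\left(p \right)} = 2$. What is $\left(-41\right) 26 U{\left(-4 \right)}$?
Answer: $-2132$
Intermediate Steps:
$U{\left(z \right)} = 2$
$\left(-41\right) 26 U{\left(-4 \right)} = \left(-41\right) 26 \cdot 2 = \left(-1066\right) 2 = -2132$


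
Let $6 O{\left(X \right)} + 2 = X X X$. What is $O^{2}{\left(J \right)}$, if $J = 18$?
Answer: $\frac{8497225}{9} \approx 9.4414 \cdot 10^{5}$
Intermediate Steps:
$O{\left(X \right)} = - \frac{1}{3} + \frac{X^{3}}{6}$ ($O{\left(X \right)} = - \frac{1}{3} + \frac{X X X}{6} = - \frac{1}{3} + \frac{X^{2} X}{6} = - \frac{1}{3} + \frac{X^{3}}{6}$)
$O^{2}{\left(J \right)} = \left(- \frac{1}{3} + \frac{18^{3}}{6}\right)^{2} = \left(- \frac{1}{3} + \frac{1}{6} \cdot 5832\right)^{2} = \left(- \frac{1}{3} + 972\right)^{2} = \left(\frac{2915}{3}\right)^{2} = \frac{8497225}{9}$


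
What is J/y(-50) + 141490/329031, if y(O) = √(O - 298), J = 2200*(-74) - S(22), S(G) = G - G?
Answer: 141490/329031 + 81400*I*√87/87 ≈ 0.43002 + 8727.0*I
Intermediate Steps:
S(G) = 0
J = -162800 (J = 2200*(-74) - 1*0 = -162800 + 0 = -162800)
y(O) = √(-298 + O)
J/y(-50) + 141490/329031 = -162800/√(-298 - 50) + 141490/329031 = -162800*(-I*√87/174) + 141490*(1/329031) = -162800*(-I*√87/174) + 141490/329031 = -(-81400)*I*√87/87 + 141490/329031 = 81400*I*√87/87 + 141490/329031 = 141490/329031 + 81400*I*√87/87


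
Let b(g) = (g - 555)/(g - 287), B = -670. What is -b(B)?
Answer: -1225/957 ≈ -1.2800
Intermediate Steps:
b(g) = (-555 + g)/(-287 + g)
-b(B) = -(-555 - 670)/(-287 - 670) = -(-1225)/(-957) = -(-1)*(-1225)/957 = -1*1225/957 = -1225/957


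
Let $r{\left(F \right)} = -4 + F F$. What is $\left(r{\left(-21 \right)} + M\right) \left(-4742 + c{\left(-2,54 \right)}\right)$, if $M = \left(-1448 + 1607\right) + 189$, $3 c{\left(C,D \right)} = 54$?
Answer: $-3708340$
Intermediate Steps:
$r{\left(F \right)} = -4 + F^{2}$
$c{\left(C,D \right)} = 18$ ($c{\left(C,D \right)} = \frac{1}{3} \cdot 54 = 18$)
$M = 348$ ($M = 159 + 189 = 348$)
$\left(r{\left(-21 \right)} + M\right) \left(-4742 + c{\left(-2,54 \right)}\right) = \left(\left(-4 + \left(-21\right)^{2}\right) + 348\right) \left(-4742 + 18\right) = \left(\left(-4 + 441\right) + 348\right) \left(-4724\right) = \left(437 + 348\right) \left(-4724\right) = 785 \left(-4724\right) = -3708340$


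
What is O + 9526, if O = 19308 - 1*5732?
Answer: 23102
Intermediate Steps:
O = 13576 (O = 19308 - 5732 = 13576)
O + 9526 = 13576 + 9526 = 23102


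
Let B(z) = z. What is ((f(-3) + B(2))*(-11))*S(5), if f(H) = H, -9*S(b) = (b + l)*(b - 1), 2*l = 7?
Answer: -374/9 ≈ -41.556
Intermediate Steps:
l = 7/2 (l = (1/2)*7 = 7/2 ≈ 3.5000)
S(b) = -(-1 + b)*(7/2 + b)/9 (S(b) = -(b + 7/2)*(b - 1)/9 = -(7/2 + b)*(-1 + b)/9 = -(-1 + b)*(7/2 + b)/9)
((f(-3) + B(2))*(-11))*S(5) = ((-3 + 2)*(-11))*(7/18 - 5/18*5 - 1/9*5**2) = (-1*(-11))*(7/18 - 25/18 - 1/9*25) = 11*(7/18 - 25/18 - 25/9) = 11*(-34/9) = -374/9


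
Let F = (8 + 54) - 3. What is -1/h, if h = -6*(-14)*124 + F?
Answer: -1/10475 ≈ -9.5465e-5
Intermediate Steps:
F = 59 (F = 62 - 3 = 59)
h = 10475 (h = -6*(-14)*124 + 59 = 84*124 + 59 = 10416 + 59 = 10475)
-1/h = -1/10475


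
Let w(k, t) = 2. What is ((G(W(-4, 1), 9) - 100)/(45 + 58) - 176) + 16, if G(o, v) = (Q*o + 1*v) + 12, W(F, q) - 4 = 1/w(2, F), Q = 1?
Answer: -33109/206 ≈ -160.72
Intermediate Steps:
W(F, q) = 9/2 (W(F, q) = 4 + 1/2 = 4 + ½ = 9/2)
G(o, v) = 12 + o + v (G(o, v) = (1*o + 1*v) + 12 = (o + v) + 12 = 12 + o + v)
((G(W(-4, 1), 9) - 100)/(45 + 58) - 176) + 16 = (((12 + 9/2 + 9) - 100)/(45 + 58) - 176) + 16 = ((51/2 - 100)/103 - 176) + 16 = (-149/2*1/103 - 176) + 16 = (-149/206 - 176) + 16 = -36405/206 + 16 = -33109/206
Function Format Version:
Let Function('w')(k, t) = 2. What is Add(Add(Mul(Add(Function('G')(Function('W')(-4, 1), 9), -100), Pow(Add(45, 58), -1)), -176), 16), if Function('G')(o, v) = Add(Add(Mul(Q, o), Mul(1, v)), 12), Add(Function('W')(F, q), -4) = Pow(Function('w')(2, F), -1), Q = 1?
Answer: Rational(-33109, 206) ≈ -160.72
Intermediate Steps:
Function('W')(F, q) = Rational(9, 2) (Function('W')(F, q) = Add(4, Pow(2, -1)) = Add(4, Rational(1, 2)) = Rational(9, 2))
Function('G')(o, v) = Add(12, o, v) (Function('G')(o, v) = Add(Add(Mul(1, o), Mul(1, v)), 12) = Add(Add(o, v), 12) = Add(12, o, v))
Add(Add(Mul(Add(Function('G')(Function('W')(-4, 1), 9), -100), Pow(Add(45, 58), -1)), -176), 16) = Add(Add(Mul(Add(Add(12, Rational(9, 2), 9), -100), Pow(Add(45, 58), -1)), -176), 16) = Add(Add(Mul(Add(Rational(51, 2), -100), Pow(103, -1)), -176), 16) = Add(Add(Mul(Rational(-149, 2), Rational(1, 103)), -176), 16) = Add(Add(Rational(-149, 206), -176), 16) = Add(Rational(-36405, 206), 16) = Rational(-33109, 206)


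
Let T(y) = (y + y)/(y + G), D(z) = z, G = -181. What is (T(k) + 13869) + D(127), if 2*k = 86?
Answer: 965681/69 ≈ 13995.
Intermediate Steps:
k = 43 (k = (½)*86 = 43)
T(y) = 2*y/(-181 + y) (T(y) = (y + y)/(y - 181) = (2*y)/(-181 + y) = 2*y/(-181 + y))
(T(k) + 13869) + D(127) = (2*43/(-181 + 43) + 13869) + 127 = (2*43/(-138) + 13869) + 127 = (2*43*(-1/138) + 13869) + 127 = (-43/69 + 13869) + 127 = 956918/69 + 127 = 965681/69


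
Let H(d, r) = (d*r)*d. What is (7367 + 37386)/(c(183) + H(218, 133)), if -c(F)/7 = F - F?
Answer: 44753/6320692 ≈ 0.0070804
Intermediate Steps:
c(F) = 0 (c(F) = -7*(F - F) = -7*0 = 0)
H(d, r) = r*d**2
(7367 + 37386)/(c(183) + H(218, 133)) = (7367 + 37386)/(0 + 133*218**2) = 44753/(0 + 133*47524) = 44753/(0 + 6320692) = 44753/6320692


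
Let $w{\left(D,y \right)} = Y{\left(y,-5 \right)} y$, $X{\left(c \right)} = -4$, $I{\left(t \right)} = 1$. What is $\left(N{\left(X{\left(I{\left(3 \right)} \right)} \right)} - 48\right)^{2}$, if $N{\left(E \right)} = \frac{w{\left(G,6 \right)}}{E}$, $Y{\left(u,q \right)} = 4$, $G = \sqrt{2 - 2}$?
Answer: $2916$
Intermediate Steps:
$G = 0$ ($G = \sqrt{0} = 0$)
$w{\left(D,y \right)} = 4 y$
$N{\left(E \right)} = \frac{24}{E}$ ($N{\left(E \right)} = \frac{4 \cdot 6}{E} = \frac{24}{E}$)
$\left(N{\left(X{\left(I{\left(3 \right)} \right)} \right)} - 48\right)^{2} = \left(\frac{24}{-4} - 48\right)^{2} = \left(24 \left(- \frac{1}{4}\right) - 48\right)^{2} = \left(-6 - 48\right)^{2} = \left(-54\right)^{2} = 2916$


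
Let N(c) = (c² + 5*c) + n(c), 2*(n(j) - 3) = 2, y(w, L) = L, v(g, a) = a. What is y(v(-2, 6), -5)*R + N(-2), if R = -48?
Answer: 238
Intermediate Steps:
n(j) = 4 (n(j) = 3 + (½)*2 = 3 + 1 = 4)
N(c) = 4 + c² + 5*c (N(c) = (c² + 5*c) + 4 = 4 + c² + 5*c)
y(v(-2, 6), -5)*R + N(-2) = -5*(-48) + (4 + (-2)² + 5*(-2)) = 240 + (4 + 4 - 10) = 240 - 2 = 238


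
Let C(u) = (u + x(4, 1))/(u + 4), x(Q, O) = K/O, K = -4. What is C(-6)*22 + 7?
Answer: 117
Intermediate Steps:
x(Q, O) = -4/O
C(u) = (-4 + u)/(4 + u) (C(u) = (u - 4/1)/(u + 4) = (u - 4*1)/(4 + u) = (u - 4)/(4 + u) = (-4 + u)/(4 + u))
C(-6)*22 + 7 = ((-4 - 6)/(4 - 6))*22 + 7 = (-10/(-2))*22 + 7 = -½*(-10)*22 + 7 = 5*22 + 7 = 110 + 7 = 117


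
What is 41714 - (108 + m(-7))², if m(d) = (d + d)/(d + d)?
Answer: 29833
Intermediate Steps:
m(d) = 1 (m(d) = (2*d)/((2*d)) = (2*d)*(1/(2*d)) = 1)
41714 - (108 + m(-7))² = 41714 - (108 + 1)² = 41714 - 1*109² = 41714 - 1*11881 = 41714 - 11881 = 29833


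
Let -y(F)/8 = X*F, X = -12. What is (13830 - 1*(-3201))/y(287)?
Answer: 811/1312 ≈ 0.61814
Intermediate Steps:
y(F) = 96*F (y(F) = -(-96)*F = 96*F)
(13830 - 1*(-3201))/y(287) = (13830 - 1*(-3201))/((96*287)) = (13830 + 3201)/27552 = 17031*(1/27552) = 811/1312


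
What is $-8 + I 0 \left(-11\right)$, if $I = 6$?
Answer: $-8$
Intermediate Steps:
$-8 + I 0 \left(-11\right) = -8 + 6 \cdot 0 \left(-11\right) = -8 + 0 \left(-11\right) = -8 + 0 = -8$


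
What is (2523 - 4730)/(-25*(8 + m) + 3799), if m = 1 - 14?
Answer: -2207/3924 ≈ -0.56244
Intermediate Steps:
m = -13
(2523 - 4730)/(-25*(8 + m) + 3799) = (2523 - 4730)/(-25*(8 - 13) + 3799) = -2207/(-25*(-5) + 3799) = -2207/(125 + 3799) = -2207/3924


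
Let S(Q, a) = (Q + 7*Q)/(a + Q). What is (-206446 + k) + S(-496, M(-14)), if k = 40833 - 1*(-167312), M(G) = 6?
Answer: 418239/245 ≈ 1707.1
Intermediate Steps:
S(Q, a) = 8*Q/(Q + a) (S(Q, a) = (8*Q)/(Q + a) = 8*Q/(Q + a))
k = 208145 (k = 40833 + 167312 = 208145)
(-206446 + k) + S(-496, M(-14)) = (-206446 + 208145) + 8*(-496)/(-496 + 6) = 1699 + 8*(-496)/(-490) = 1699 + 8*(-496)*(-1/490) = 1699 + 1984/245 = 418239/245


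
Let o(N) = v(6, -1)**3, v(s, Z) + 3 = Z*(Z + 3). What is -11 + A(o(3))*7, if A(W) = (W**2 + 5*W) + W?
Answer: 104114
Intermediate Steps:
v(s, Z) = -3 + Z*(3 + Z) (v(s, Z) = -3 + Z*(Z + 3) = -3 + Z*(3 + Z))
o(N) = -125 (o(N) = (-3 + (-1)**2 + 3*(-1))**3 = (-3 + 1 - 3)**3 = (-5)**3 = -125)
A(W) = W**2 + 6*W
-11 + A(o(3))*7 = -11 - 125*(6 - 125)*7 = -11 - 125*(-119)*7 = -11 + 14875*7 = -11 + 104125 = 104114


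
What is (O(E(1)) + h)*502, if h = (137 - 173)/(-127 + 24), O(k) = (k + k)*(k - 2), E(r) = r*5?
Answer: 1569252/103 ≈ 15235.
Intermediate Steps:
E(r) = 5*r
O(k) = 2*k*(-2 + k) (O(k) = (2*k)*(-2 + k) = 2*k*(-2 + k))
h = 36/103 (h = -36/(-103) = -36*(-1/103) = 36/103 ≈ 0.34951)
(O(E(1)) + h)*502 = (2*(5*1)*(-2 + 5*1) + 36/103)*502 = (2*5*(-2 + 5) + 36/103)*502 = (2*5*3 + 36/103)*502 = (30 + 36/103)*502 = (3126/103)*502 = 1569252/103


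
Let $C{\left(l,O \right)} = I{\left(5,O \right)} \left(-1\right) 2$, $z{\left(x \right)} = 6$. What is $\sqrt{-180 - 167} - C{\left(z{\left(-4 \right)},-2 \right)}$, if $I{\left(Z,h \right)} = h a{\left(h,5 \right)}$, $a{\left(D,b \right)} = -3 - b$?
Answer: $32 + i \sqrt{347} \approx 32.0 + 18.628 i$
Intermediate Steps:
$I{\left(Z,h \right)} = - 8 h$ ($I{\left(Z,h \right)} = h \left(-3 - 5\right) = h \left(-8\right) = - 8 h$)
$C{\left(l,O \right)} = 16 O$ ($C{\left(l,O \right)} = - 8 O \left(-1\right) 2 = 8 O 2 = 16 O$)
$\sqrt{-180 - 167} - C{\left(z{\left(-4 \right)},-2 \right)} = \sqrt{-180 - 167} - 16 \left(-2\right) = \sqrt{-347} - -32 = i \sqrt{347} + 32 = 32 + i \sqrt{347}$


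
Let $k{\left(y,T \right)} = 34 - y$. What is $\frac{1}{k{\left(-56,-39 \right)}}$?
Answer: $\frac{1}{90} \approx 0.011111$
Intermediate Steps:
$\frac{1}{k{\left(-56,-39 \right)}} = \frac{1}{34 - -56} = \frac{1}{34 + 56} = \frac{1}{90}$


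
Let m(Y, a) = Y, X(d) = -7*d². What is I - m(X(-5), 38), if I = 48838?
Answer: 49013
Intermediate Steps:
I - m(X(-5), 38) = 48838 - (-7)*(-5)² = 48838 - (-7)*25 = 48838 - 1*(-175) = 48838 + 175 = 49013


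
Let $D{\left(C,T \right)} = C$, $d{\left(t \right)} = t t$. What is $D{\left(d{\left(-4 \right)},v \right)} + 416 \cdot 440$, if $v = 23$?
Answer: $183056$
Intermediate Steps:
$d{\left(t \right)} = t^{2}$
$D{\left(d{\left(-4 \right)},v \right)} + 416 \cdot 440 = \left(-4\right)^{2} + 416 \cdot 440 = 16 + 183040 = 183056$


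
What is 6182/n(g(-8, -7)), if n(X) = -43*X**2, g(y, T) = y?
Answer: -3091/1376 ≈ -2.2464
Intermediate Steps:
6182/n(g(-8, -7)) = 6182/((-43*(-8)**2)) = 6182/((-43*64)) = 6182/(-2752) = 6182*(-1/2752) = -3091/1376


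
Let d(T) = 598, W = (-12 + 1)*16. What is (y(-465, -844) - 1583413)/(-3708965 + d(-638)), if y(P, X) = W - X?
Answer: 1582745/3708367 ≈ 0.42680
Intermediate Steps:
W = -176 (W = -11*16 = -176)
y(P, X) = -176 - X
(y(-465, -844) - 1583413)/(-3708965 + d(-638)) = ((-176 - 1*(-844)) - 1583413)/(-3708965 + 598) = ((-176 + 844) - 1583413)/(-3708367) = (668 - 1583413)*(-1/3708367) = -1582745*(-1/3708367) = 1582745/3708367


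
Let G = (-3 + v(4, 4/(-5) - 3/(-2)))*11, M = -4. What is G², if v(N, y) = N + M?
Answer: 1089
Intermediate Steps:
v(N, y) = -4 + N (v(N, y) = N - 4 = -4 + N)
G = -33 (G = (-3 + (-4 + 4))*11 = (-3 + 0)*11 = -3*11 = -33)
G² = (-33)² = 1089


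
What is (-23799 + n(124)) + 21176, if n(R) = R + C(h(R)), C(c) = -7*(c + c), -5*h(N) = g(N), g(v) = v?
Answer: -10759/5 ≈ -2151.8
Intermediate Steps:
h(N) = -N/5
C(c) = -14*c
n(R) = 19*R/5 (n(R) = R - (-14)*R/5 = R + 14*R/5 = 19*R/5)
(-23799 + n(124)) + 21176 = (-23799 + (19/5)*124) + 21176 = (-23799 + 2356/5) + 21176 = -116639/5 + 21176 = -10759/5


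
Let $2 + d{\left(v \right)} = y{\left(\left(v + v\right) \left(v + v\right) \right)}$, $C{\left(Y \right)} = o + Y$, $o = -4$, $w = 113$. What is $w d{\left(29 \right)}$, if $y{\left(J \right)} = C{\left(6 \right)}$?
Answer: $0$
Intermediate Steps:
$C{\left(Y \right)} = -4 + Y$
$y{\left(J \right)} = 2$ ($y{\left(J \right)} = -4 + 6 = 2$)
$d{\left(v \right)} = 0$ ($d{\left(v \right)} = -2 + 2 = 0$)
$w d{\left(29 \right)} = 113 \cdot 0 = 0$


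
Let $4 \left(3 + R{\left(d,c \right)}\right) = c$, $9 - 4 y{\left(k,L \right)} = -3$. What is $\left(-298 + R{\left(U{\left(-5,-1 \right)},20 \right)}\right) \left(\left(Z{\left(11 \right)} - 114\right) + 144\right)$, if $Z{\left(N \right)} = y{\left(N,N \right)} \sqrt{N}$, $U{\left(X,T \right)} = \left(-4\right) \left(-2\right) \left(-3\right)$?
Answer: $-8880 - 888 \sqrt{11} \approx -11825.0$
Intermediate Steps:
$U{\left(X,T \right)} = -24$ ($U{\left(X,T \right)} = 8 \left(-3\right) = -24$)
$y{\left(k,L \right)} = 3$ ($y{\left(k,L \right)} = \frac{9}{4} - - \frac{3}{4} = \frac{9}{4} + \frac{3}{4} = 3$)
$R{\left(d,c \right)} = -3 + \frac{c}{4}$
$Z{\left(N \right)} = 3 \sqrt{N}$
$\left(-298 + R{\left(U{\left(-5,-1 \right)},20 \right)}\right) \left(\left(Z{\left(11 \right)} - 114\right) + 144\right) = \left(-298 + \left(-3 + \frac{1}{4} \cdot 20\right)\right) \left(\left(3 \sqrt{11} - 114\right) + 144\right) = \left(-298 + \left(-3 + 5\right)\right) \left(\left(-114 + 3 \sqrt{11}\right) + 144\right) = \left(-298 + 2\right) \left(30 + 3 \sqrt{11}\right) = - 296 \left(30 + 3 \sqrt{11}\right) = -8880 - 888 \sqrt{11}$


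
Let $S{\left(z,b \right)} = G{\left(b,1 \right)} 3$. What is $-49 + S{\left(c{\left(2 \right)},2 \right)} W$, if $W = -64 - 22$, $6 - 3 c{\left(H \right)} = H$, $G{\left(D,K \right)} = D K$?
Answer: $-565$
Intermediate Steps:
$c{\left(H \right)} = 2 - \frac{H}{3}$
$S{\left(z,b \right)} = 3 b$ ($S{\left(z,b \right)} = b 1 \cdot 3 = b 3 = 3 b$)
$W = -86$ ($W = -64 - 22 = -86$)
$-49 + S{\left(c{\left(2 \right)},2 \right)} W = -49 + 3 \cdot 2 \left(-86\right) = -49 + 6 \left(-86\right) = -49 - 516 = -565$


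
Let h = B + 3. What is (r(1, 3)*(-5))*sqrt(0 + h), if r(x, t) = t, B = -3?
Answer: 0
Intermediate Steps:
h = 0 (h = -3 + 3 = 0)
(r(1, 3)*(-5))*sqrt(0 + h) = (3*(-5))*sqrt(0 + 0) = -15*sqrt(0) = -15*0 = 0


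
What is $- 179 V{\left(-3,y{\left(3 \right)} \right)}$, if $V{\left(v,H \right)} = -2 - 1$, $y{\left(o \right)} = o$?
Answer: $537$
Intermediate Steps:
$V{\left(v,H \right)} = -3$
$- 179 V{\left(-3,y{\left(3 \right)} \right)} = \left(-179\right) \left(-3\right) = 537$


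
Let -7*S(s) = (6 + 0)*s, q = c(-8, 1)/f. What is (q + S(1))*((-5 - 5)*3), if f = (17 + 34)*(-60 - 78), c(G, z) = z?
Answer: 211175/8211 ≈ 25.719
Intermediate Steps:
f = -7038 (f = 51*(-138) = -7038)
q = -1/7038 (q = 1/(-7038) = 1*(-1/7038) = -1/7038 ≈ -0.00014209)
S(s) = -6*s/7 (S(s) = -(6 + 0)*s/7 = -6*s/7)
(q + S(1))*((-5 - 5)*3) = (-1/7038 - 6/7*1)*((-5 - 5)*3) = (-1/7038 - 6/7)*(-10*3) = -42235/49266*(-30) = 211175/8211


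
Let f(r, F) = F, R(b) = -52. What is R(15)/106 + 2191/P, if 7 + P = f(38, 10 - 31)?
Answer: -16693/212 ≈ -78.741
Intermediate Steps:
P = -28 (P = -7 + (10 - 31) = -7 - 21 = -28)
R(15)/106 + 2191/P = -52/106 + 2191/(-28) = -52*1/106 + 2191*(-1/28) = -26/53 - 313/4 = -16693/212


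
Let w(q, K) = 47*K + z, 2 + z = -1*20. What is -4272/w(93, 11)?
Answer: -1424/165 ≈ -8.6303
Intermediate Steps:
z = -22 (z = -2 - 1*20 = -2 - 20 = -22)
w(q, K) = -22 + 47*K (w(q, K) = 47*K - 22 = -22 + 47*K)
-4272/w(93, 11) = -4272/(-22 + 47*11) = -4272/(-22 + 517) = -4272/495 = -4272*1/495 = -1424/165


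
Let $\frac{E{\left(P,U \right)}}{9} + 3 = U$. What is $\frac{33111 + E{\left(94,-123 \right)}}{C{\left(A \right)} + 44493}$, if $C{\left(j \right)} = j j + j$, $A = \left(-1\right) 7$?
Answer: $\frac{10659}{14845} \approx 0.71802$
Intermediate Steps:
$E{\left(P,U \right)} = -27 + 9 U$
$A = -7$
$C{\left(j \right)} = j + j^{2}$ ($C{\left(j \right)} = j^{2} + j = j + j^{2}$)
$\frac{33111 + E{\left(94,-123 \right)}}{C{\left(A \right)} + 44493} = \frac{33111 + \left(-27 + 9 \left(-123\right)\right)}{- 7 \left(1 - 7\right) + 44493} = \frac{33111 - 1134}{\left(-7\right) \left(-6\right) + 44493} = \frac{33111 - 1134}{42 + 44493} = \frac{31977}{44535} = 31977 \cdot \frac{1}{44535} = \frac{10659}{14845}$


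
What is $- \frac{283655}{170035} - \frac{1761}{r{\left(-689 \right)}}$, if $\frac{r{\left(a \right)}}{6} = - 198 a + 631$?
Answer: $- \frac{15570269595}{9321522742} \approx -1.6704$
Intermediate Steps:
$r{\left(a \right)} = 3786 - 1188 a$ ($r{\left(a \right)} = 6 \left(- 198 a + 631\right) = 6 \left(631 - 198 a\right) = 3786 - 1188 a$)
$- \frac{283655}{170035} - \frac{1761}{r{\left(-689 \right)}} = - \frac{283655}{170035} - \frac{1761}{3786 - -818532} = \left(-283655\right) \frac{1}{170035} - \frac{1761}{3786 + 818532} = - \frac{56731}{34007} - \frac{1761}{822318} = - \frac{56731}{34007} - \frac{587}{274106} = - \frac{15570269595}{9321522742}$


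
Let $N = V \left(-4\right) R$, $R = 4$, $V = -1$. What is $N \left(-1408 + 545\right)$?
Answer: $-13808$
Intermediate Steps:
$N = 16$ ($N = \left(-1\right) \left(-4\right) 4 = 4 \cdot 4 = 16$)
$N \left(-1408 + 545\right) = 16 \left(-1408 + 545\right) = 16 \left(-863\right) = -13808$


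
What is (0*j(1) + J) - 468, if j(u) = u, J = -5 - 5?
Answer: -478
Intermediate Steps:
J = -10
(0*j(1) + J) - 468 = (0*1 - 10) - 468 = (0 - 10) - 468 = -10 - 468 = -478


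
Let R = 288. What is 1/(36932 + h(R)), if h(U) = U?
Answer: 1/37220 ≈ 2.6867e-5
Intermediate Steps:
1/(36932 + h(R)) = 1/(36932 + 288) = 1/37220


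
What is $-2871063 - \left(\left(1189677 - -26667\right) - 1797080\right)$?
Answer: $-2290327$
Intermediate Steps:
$-2871063 - \left(\left(1189677 - -26667\right) - 1797080\right) = -2871063 - \left(\left(1189677 + 26667\right) - 1797080\right) = -2871063 - \left(1216344 - 1797080\right) = -2871063 - -580736 = -2871063 + 580736 = -2290327$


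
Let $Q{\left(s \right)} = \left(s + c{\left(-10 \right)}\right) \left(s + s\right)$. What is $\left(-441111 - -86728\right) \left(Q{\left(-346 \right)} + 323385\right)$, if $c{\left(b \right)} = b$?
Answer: $-201905107271$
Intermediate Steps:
$Q{\left(s \right)} = 2 s \left(-10 + s\right)$ ($Q{\left(s \right)} = \left(s - 10\right) \left(s + s\right) = \left(-10 + s\right) 2 s = 2 s \left(-10 + s\right)$)
$\left(-441111 - -86728\right) \left(Q{\left(-346 \right)} + 323385\right) = \left(-441111 - -86728\right) \left(2 \left(-346\right) \left(-10 - 346\right) + 323385\right) = \left(-441111 + \left(-83001 + 169729\right)\right) \left(2 \left(-346\right) \left(-356\right) + 323385\right) = \left(-441111 + 86728\right) \left(246352 + 323385\right) = \left(-354383\right) 569737 = -201905107271$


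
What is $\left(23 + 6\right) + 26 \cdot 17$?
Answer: $471$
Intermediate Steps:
$\left(23 + 6\right) + 26 \cdot 17 = 29 + 442 = 471$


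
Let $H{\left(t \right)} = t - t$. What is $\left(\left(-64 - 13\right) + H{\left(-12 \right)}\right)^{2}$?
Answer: $5929$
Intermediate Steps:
$H{\left(t \right)} = 0$
$\left(\left(-64 - 13\right) + H{\left(-12 \right)}\right)^{2} = \left(\left(-64 - 13\right) + 0\right)^{2} = \left(-77 + 0\right)^{2} = \left(-77\right)^{2} = 5929$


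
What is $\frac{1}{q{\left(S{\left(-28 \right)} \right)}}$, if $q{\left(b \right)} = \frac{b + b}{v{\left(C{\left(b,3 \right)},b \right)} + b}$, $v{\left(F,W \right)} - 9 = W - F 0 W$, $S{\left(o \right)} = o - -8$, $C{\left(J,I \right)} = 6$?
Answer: $\frac{31}{40} \approx 0.775$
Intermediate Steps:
$S{\left(o \right)} = 8 + o$ ($S{\left(o \right)} = o + 8 = 8 + o$)
$v{\left(F,W \right)} = 9 + W$ ($v{\left(F,W \right)} = 9 - \left(- W + F 0 W\right) = 9 + \left(W - 0 W\right) = 9 + \left(W - 0\right) = 9 + \left(W + 0\right) = 9 + W$)
$q{\left(b \right)} = \frac{2 b}{9 + 2 b}$ ($q{\left(b \right)} = \frac{b + b}{\left(9 + b\right) + b} = \frac{2 b}{9 + 2 b}$)
$\frac{1}{q{\left(S{\left(-28 \right)} \right)}} = \frac{1}{2 \left(8 - 28\right) \frac{1}{9 + 2 \left(8 - 28\right)}} = \frac{1}{2 \left(-20\right) \frac{1}{9 + 2 \left(-20\right)}} = \frac{1}{2 \left(-20\right) \frac{1}{9 - 40}} = \frac{1}{2 \left(-20\right) \frac{1}{-31}} = \frac{1}{2 \left(-20\right) \left(- \frac{1}{31}\right)} = \frac{1}{\frac{40}{31}} = \frac{31}{40}$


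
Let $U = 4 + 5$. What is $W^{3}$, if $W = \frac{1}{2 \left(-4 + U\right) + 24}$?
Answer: $\frac{1}{39304} \approx 2.5443 \cdot 10^{-5}$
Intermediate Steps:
$U = 9$
$W = \frac{1}{34}$ ($W = \frac{1}{2 \left(-4 + 9\right) + 24} = \frac{1}{2 \cdot 5 + 24} = \frac{1}{10 + 24} = \frac{1}{34} \approx 0.029412$)
$W^{3} = \left(\frac{1}{34}\right)^{3} = \frac{1}{39304}$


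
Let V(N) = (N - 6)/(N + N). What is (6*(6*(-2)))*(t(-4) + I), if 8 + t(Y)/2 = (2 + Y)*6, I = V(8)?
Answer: 2871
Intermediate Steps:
V(N) = (-6 + N)/(2*N) (V(N) = (-6 + N)/((2*N)) = (-6 + N)*(1/(2*N)) = (-6 + N)/(2*N))
I = ⅛ (I = (½)*(-6 + 8)/8 = (½)*(⅛)*2 = ⅛ ≈ 0.12500)
t(Y) = 8 + 12*Y (t(Y) = -16 + 2*((2 + Y)*6) = -16 + 2*(12 + 6*Y) = -16 + (24 + 12*Y) = 8 + 12*Y)
(6*(6*(-2)))*(t(-4) + I) = (6*(6*(-2)))*((8 + 12*(-4)) + ⅛) = (6*(-12))*((8 - 48) + ⅛) = -72*(-40 + ⅛) = -72*(-319/8) = 2871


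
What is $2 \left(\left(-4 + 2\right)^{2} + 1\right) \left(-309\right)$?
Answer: $-3090$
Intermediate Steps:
$2 \left(\left(-4 + 2\right)^{2} + 1\right) \left(-309\right) = 2 \left(\left(-2\right)^{2} + 1\right) \left(-309\right) = 2 \left(4 + 1\right) \left(-309\right) = 2 \cdot 5 \left(-309\right) = 10 \left(-309\right) = -3090$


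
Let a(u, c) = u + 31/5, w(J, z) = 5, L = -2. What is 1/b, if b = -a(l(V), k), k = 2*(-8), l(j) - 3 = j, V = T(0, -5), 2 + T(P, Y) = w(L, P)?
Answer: -5/61 ≈ -0.081967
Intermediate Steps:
T(P, Y) = 3 (T(P, Y) = -2 + 5 = 3)
V = 3
l(j) = 3 + j
k = -16
a(u, c) = 31/5 + u (a(u, c) = u + 31*(1/5) = u + 31/5 = 31/5 + u)
b = -61/5 (b = -(31/5 + (3 + 3)) = -(31/5 + 6) = -1*61/5 = -61/5 ≈ -12.200)
1/b = 1/(-61/5) = -5/61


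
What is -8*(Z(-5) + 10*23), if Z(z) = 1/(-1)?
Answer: -1832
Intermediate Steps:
Z(z) = -1
-8*(Z(-5) + 10*23) = -8*(-1 + 10*23) = -8*(-1 + 230) = -8*229 = -1832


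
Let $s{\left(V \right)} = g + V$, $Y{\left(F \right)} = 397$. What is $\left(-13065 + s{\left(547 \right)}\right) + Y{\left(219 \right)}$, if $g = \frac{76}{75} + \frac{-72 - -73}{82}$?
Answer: $- \frac{74537843}{6150} \approx -12120.0$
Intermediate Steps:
$g = \frac{6307}{6150}$ ($g = 76 \cdot \frac{1}{75} + \left(-72 + 73\right) \frac{1}{82} = \frac{76}{75} + 1 \cdot \frac{1}{82} = \frac{76}{75} + \frac{1}{82} = \frac{6307}{6150} \approx 1.0255$)
$s{\left(V \right)} = \frac{6307}{6150} + V$
$\left(-13065 + s{\left(547 \right)}\right) + Y{\left(219 \right)} = \left(-13065 + \left(\frac{6307}{6150} + 547\right)\right) + 397 = \left(-13065 + \frac{3370357}{6150}\right) + 397 = - \frac{76979393}{6150} + 397 = - \frac{74537843}{6150}$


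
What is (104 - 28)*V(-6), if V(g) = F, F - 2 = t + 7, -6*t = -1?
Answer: 2090/3 ≈ 696.67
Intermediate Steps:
t = 1/6 (t = -1/6*(-1) = 1/6 ≈ 0.16667)
F = 55/6 (F = 2 + (1/6 + 7) = 2 + 43/6 = 55/6 ≈ 9.1667)
V(g) = 55/6
(104 - 28)*V(-6) = (104 - 28)*(55/6) = 76*(55/6) = 2090/3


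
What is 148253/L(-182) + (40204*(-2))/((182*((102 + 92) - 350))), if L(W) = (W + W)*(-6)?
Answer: 2007697/28392 ≈ 70.714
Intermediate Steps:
L(W) = -12*W (L(W) = (2*W)*(-6) = -12*W)
148253/L(-182) + (40204*(-2))/((182*((102 + 92) - 350))) = 148253/((-12*(-182))) + (40204*(-2))/((182*((102 + 92) - 350))) = 148253/2184 - 80408*1/(182*(194 - 350)) = 148253*(1/2184) - 80408/(182*(-156)) = 21179/312 - 80408/(-28392) = 21179/312 - 80408*(-1/28392) = 21179/312 + 10051/3549 = 2007697/28392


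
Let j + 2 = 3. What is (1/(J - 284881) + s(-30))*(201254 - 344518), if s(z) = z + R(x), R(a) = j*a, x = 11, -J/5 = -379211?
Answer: 2192820631760/805587 ≈ 2.7220e+6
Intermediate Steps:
J = 1896055 (J = -5*(-379211) = 1896055)
j = 1 (j = -2 + 3 = 1)
R(a) = a (R(a) = 1*a = a)
s(z) = 11 + z (s(z) = z + 11 = 11 + z)
(1/(J - 284881) + s(-30))*(201254 - 344518) = (1/(1896055 - 284881) + (11 - 30))*(201254 - 344518) = (1/1611174 - 19)*(-143264) = -30612305/1611174*(-143264) = 2192820631760/805587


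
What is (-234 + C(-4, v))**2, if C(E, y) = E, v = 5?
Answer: 56644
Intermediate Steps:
(-234 + C(-4, v))**2 = (-234 - 4)**2 = (-238)**2 = 56644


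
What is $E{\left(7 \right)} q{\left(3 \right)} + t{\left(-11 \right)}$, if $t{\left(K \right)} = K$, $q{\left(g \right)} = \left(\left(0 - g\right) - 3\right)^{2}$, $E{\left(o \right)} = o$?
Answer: $241$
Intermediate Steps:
$q{\left(g \right)} = \left(-3 - g\right)^{2}$ ($q{\left(g \right)} = \left(- g - 3\right)^{2} = \left(-3 - g\right)^{2}$)
$E{\left(7 \right)} q{\left(3 \right)} + t{\left(-11 \right)} = 7 \left(3 + 3\right)^{2} - 11 = 7 \cdot 6^{2} - 11 = 7 \cdot 36 - 11 = 252 - 11 = 241$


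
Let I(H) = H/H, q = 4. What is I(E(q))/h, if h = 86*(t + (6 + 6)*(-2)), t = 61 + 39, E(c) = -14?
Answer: 1/6536 ≈ 0.00015300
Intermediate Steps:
t = 100
I(H) = 1
h = 6536 (h = 86*(100 + (6 + 6)*(-2)) = 86*(100 + 12*(-2)) = 86*(100 - 24) = 86*76 = 6536)
I(E(q))/h = 1/6536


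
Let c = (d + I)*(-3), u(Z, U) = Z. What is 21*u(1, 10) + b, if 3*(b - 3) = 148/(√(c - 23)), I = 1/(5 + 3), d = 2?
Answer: 24 - 296*I*√470/705 ≈ 24.0 - 9.1023*I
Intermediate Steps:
I = ⅛ (I = 1/8 = ⅛ ≈ 0.12500)
c = -51/8 (c = (2 + ⅛)*(-3) = (17/8)*(-3) = -51/8 ≈ -6.3750)
b = 3 - 296*I*√470/705 (b = 3 + (148/(√(-51/8 - 23)))/3 = 3 + (148/(√(-235/8)))/3 = 3 + (148/((I*√470/4)))/3 = 3 + (148*(-2*I*√470/235))/3 = 3 + (-296*I*√470/235)/3 = 3 - 296*I*√470/705 ≈ 3.0 - 9.1023*I)
21*u(1, 10) + b = 21*1 + (3 - 296*I*√470/705) = 21 + (3 - 296*I*√470/705) = 24 - 296*I*√470/705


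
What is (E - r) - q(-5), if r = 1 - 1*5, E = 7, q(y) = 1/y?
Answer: 56/5 ≈ 11.200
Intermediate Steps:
q(y) = 1/y
r = -4 (r = 1 - 5 = -4)
(E - r) - q(-5) = (7 - 1*(-4)) - 1/(-5) = (7 + 4) - 1*(-⅕) = 11 + ⅕ = 56/5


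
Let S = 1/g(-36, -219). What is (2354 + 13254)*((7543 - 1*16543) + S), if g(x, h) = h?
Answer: -30763383608/219 ≈ -1.4047e+8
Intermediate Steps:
S = -1/219 (S = 1/(-219) = -1/219 ≈ -0.0045662)
(2354 + 13254)*((7543 - 1*16543) + S) = (2354 + 13254)*((7543 - 1*16543) - 1/219) = 15608*((7543 - 16543) - 1/219) = 15608*(-9000 - 1/219) = 15608*(-1971001/219) = -30763383608/219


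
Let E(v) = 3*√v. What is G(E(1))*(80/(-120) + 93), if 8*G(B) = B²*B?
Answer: 2493/8 ≈ 311.63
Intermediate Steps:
G(B) = B³/8 (G(B) = (B²*B)/8 = B³/8)
G(E(1))*(80/(-120) + 93) = ((3*√1)³/8)*(80/(-120) + 93) = ((3*1)³/8)*(80*(-1/120) + 93) = ((⅛)*3³)*(-⅔ + 93) = ((⅛)*27)*(277/3) = (27/8)*(277/3) = 2493/8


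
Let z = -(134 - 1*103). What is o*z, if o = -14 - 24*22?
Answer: 16802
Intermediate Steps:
o = -542 (o = -14 - 528 = -542)
z = -31 (z = -(134 - 103) = -1*31 = -31)
o*z = -542*(-31) = 16802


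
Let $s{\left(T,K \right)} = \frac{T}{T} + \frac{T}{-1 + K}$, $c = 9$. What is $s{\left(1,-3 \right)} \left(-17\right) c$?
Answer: $- \frac{459}{4} \approx -114.75$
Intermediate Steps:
$s{\left(T,K \right)} = 1 + \frac{T}{-1 + K}$
$s{\left(1,-3 \right)} \left(-17\right) c = \frac{-1 - 3 + 1}{-1 - 3} \left(-17\right) 9 = \frac{1}{-4} \left(-3\right) \left(-17\right) 9 = \left(- \frac{1}{4}\right) \left(-3\right) \left(-17\right) 9 = \frac{3}{4} \left(-17\right) 9 = \left(- \frac{51}{4}\right) 9 = - \frac{459}{4}$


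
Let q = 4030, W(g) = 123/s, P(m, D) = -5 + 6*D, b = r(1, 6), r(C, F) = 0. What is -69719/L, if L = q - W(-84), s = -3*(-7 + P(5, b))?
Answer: -836628/48319 ≈ -17.315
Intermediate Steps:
b = 0
s = 36 (s = -3*(-7 + (-5 + 6*0)) = -3*(-7 + (-5 + 0)) = -3*(-7 - 5) = -3*(-12) = 36)
W(g) = 41/12 (W(g) = 123/36 = 123*(1/36) = 41/12)
L = 48319/12 (L = 4030 - 1*41/12 = 4030 - 41/12 = 48319/12 ≈ 4026.6)
-69719/L = -69719/48319/12 = -69719*12/48319 = -836628/48319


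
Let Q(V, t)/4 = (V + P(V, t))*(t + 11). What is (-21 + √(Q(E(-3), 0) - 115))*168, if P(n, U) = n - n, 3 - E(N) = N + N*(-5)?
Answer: -3528 + 168*I*√511 ≈ -3528.0 + 3797.7*I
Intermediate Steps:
E(N) = 3 + 4*N (E(N) = 3 - (N + N*(-5)) = 3 - (N - 5*N) = 3 - (-4)*N = 3 + 4*N)
P(n, U) = 0
Q(V, t) = 4*V*(11 + t) (Q(V, t) = 4*((V + 0)*(t + 11)) = 4*(V*(11 + t)) = 4*V*(11 + t))
(-21 + √(Q(E(-3), 0) - 115))*168 = (-21 + √(4*(3 + 4*(-3))*(11 + 0) - 115))*168 = (-21 + √(4*(3 - 12)*11 - 115))*168 = (-21 + √(4*(-9)*11 - 115))*168 = (-21 + √(-396 - 115))*168 = (-21 + √(-511))*168 = (-21 + I*√511)*168 = -3528 + 168*I*√511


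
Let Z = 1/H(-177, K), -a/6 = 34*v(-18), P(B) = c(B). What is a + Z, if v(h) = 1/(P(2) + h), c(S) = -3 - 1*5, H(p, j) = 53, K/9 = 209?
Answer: 5419/689 ≈ 7.8650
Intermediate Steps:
K = 1881 (K = 9*209 = 1881)
c(S) = -8 (c(S) = -3 - 5 = -8)
P(B) = -8
v(h) = 1/(-8 + h)
a = 102/13 (a = -204/(-8 - 18) = -204/(-26) = -204*(-1)/26 = -6*(-17/13) = 102/13 ≈ 7.8462)
Z = 1/53 ≈ 0.018868
a + Z = 102/13 + 1/53 = 5419/689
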